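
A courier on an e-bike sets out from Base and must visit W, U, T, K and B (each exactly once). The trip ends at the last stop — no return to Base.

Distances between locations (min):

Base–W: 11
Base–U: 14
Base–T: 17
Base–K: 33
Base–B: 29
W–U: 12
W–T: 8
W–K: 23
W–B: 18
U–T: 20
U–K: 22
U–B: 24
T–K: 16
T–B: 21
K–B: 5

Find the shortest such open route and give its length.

55 min — the minimum one-way total.

There are 5! = 120 possible orderings.
Base - W - U - T - K - B: 11+12+20+16+5 = 64
Base - W - U - T - B - K: 11+12+20+21+5 = 69
Base - W - U - K - T - B: 11+12+22+16+21 = 82
Base - W - U - K - B - T: 11+12+22+5+21 = 71
Base - W - U - B - T - K: 11+12+24+21+16 = 84
Base - W - U - B - K - T: 11+12+24+5+16 = 68
Base - W - T - U - K - B: 11+8+20+22+5 = 66
Base - W - T - U - B - K: 11+8+20+24+5 = 68
Base - W - T - K - U - B: 11+8+16+22+24 = 81
Base - W - T - K - B - U: 11+8+16+5+24 = 64
Base - W - T - B - U - K: 11+8+21+24+22 = 86
Base - W - T - B - K - U: 11+8+21+5+22 = 67
Base - W - K - U - T - B: 11+23+22+20+21 = 97
Base - W - K - U - B - T: 11+23+22+24+21 = 101
… (106 more)
Base - U - W - T - K - B: 14+12+8+16+5 = 55  ← best
The minimum is 55.
One shortest path: Base → U → W → T → K → B.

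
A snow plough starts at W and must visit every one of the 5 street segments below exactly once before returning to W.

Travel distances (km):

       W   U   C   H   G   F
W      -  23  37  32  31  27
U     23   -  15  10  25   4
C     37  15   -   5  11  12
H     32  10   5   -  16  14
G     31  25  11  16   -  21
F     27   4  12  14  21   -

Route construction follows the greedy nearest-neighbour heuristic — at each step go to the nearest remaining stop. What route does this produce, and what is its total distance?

Nearest-neighbour total = 91 km; route W → U → F → C → H → G → W.

At W the remaining stops are U 23, F 27, G 31, H 32, C 37; go to U.
At U the remaining stops are F 4, H 10, C 15, G 25; go to F.
At F the remaining stops are C 12, H 14, G 21; go to C.
At C the remaining stops are H 5, G 11; go to H.
At H the remaining stops are G 16; go to G.
Return G→W: 31.
Total = 23 + 4 + 12 + 5 + 16 + 31 = 91.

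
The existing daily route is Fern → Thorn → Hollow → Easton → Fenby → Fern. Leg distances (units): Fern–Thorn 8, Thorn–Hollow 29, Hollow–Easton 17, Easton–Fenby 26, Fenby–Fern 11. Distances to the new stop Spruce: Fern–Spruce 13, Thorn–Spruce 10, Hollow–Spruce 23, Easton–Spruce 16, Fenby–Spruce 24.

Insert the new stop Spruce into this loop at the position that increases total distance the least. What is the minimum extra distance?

Adding 4 by placing Spruce on the Thorn–Hollow leg.

Insertion cost between consecutive stops i–j is d(i,Spruce) + d(Spruce,j) − d(i,j):
  between Fern and Thorn: 13 + 10 − 8 = 15
  between Thorn and Hollow: 10 + 23 − 29 = 4
  between Hollow and Easton: 23 + 16 − 17 = 22
  between Easton and Fenby: 16 + 24 − 26 = 14
  between Fenby and Fern: 24 + 13 − 11 = 26
Cheapest insertion is between Thorn and Hollow, adding 4.
New total = 91 + 4 = 95.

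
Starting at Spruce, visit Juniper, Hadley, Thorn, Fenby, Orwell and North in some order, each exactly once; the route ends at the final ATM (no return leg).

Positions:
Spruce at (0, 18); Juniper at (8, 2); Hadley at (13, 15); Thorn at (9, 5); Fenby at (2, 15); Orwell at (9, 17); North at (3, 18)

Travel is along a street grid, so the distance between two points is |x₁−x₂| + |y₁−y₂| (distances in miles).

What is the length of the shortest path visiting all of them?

Minimum one-way distance = 40 miles.

There are 6! = 720 possible orderings.
Spruce - Juniper - Hadley - Thorn - Fenby - Orwell - North: 24+18+14+17+9+7 = 89
Spruce - Juniper - Hadley - Thorn - Fenby - North - Orwell: 24+18+14+17+4+7 = 84
Spruce - Juniper - Hadley - Thorn - Orwell - Fenby - North: 24+18+14+12+9+4 = 81
Spruce - Juniper - Hadley - Thorn - Orwell - North - Fenby: 24+18+14+12+7+4 = 79
Spruce - Juniper - Hadley - Thorn - North - Fenby - Orwell: 24+18+14+19+4+9 = 88
Spruce - Juniper - Hadley - Thorn - North - Orwell - Fenby: 24+18+14+19+7+9 = 91
Spruce - Juniper - Hadley - Fenby - Thorn - Orwell - North: 24+18+11+17+12+7 = 89
Spruce - Juniper - Hadley - Fenby - Thorn - North - Orwell: 24+18+11+17+19+7 = 96
… (712 more)
Spruce - Fenby - North - Orwell - Hadley - Thorn - Juniper: 5+4+7+6+14+4 = 40  ← best
The minimum is 40.
One shortest path: Spruce → Fenby → North → Orwell → Hadley → Thorn → Juniper.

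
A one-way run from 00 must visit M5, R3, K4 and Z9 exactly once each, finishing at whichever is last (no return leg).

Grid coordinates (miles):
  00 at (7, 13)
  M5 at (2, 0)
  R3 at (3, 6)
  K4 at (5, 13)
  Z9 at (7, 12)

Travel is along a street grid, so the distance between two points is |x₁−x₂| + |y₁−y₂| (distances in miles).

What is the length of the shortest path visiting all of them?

There are 4! = 24 possible orderings.
00→M5→R3→K4→Z9: 18+7+9+3 = 37
00→M5→R3→Z9→K4: 18+7+10+3 = 38
00→M5→K4→R3→Z9: 18+16+9+10 = 53
00→M5→K4→Z9→R3: 18+16+3+10 = 47
00→M5→Z9→R3→K4: 18+17+10+9 = 54
00→M5→Z9→K4→R3: 18+17+3+9 = 47
00→R3→M5→K4→Z9: 11+7+16+3 = 37
00→R3→M5→Z9→K4: 11+7+17+3 = 38
00→R3→K4→M5→Z9: 11+9+16+17 = 53
00→R3→K4→Z9→M5: 11+9+3+17 = 40
00→R3→Z9→M5→K4: 11+10+17+16 = 54
00→R3→Z9→K4→M5: 11+10+3+16 = 40
00→K4→M5→R3→Z9: 2+16+7+10 = 35
00→K4→M5→Z9→R3: 2+16+17+10 = 45
… (10 more)
00→Z9→K4→R3→M5: 1+3+9+7 = 20  ← best
The minimum is 20.
One shortest path: 00 → Z9 → K4 → R3 → M5.

20 miles — the minimum one-way total.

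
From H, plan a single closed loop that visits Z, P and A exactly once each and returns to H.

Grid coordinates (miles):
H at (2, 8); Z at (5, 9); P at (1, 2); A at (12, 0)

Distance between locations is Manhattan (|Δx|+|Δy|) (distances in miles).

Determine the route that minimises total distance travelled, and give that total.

40 miles — the shortest possible round trip.

There are 3 distinct closed tours to check (reversals are equivalent).
H → Z → P → A → H: 4+11+13+18 = 46
H → Z → A → P → H: 4+16+13+7 = 40
H → P → Z → A → H: 7+11+16+18 = 52
The minimum is 40.
One optimal route: H → Z → A → P → H (or its reverse).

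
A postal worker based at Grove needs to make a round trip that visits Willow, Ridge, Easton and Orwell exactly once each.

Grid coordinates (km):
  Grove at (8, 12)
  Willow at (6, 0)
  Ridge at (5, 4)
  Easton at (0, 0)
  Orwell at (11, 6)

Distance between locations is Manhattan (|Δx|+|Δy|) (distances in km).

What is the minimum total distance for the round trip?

Grove → Willow → Ridge → Easton → Orwell → Grove: 14+5+9+17+9 = 54
Grove → Willow → Ridge → Orwell → Easton → Grove: 14+5+8+17+20 = 64
Grove → Willow → Easton → Ridge → Orwell → Grove: 14+6+9+8+9 = 46
Grove → Willow → Easton → Orwell → Ridge → Grove: 14+6+17+8+11 = 56
Grove → Willow → Orwell → Ridge → Easton → Grove: 14+11+8+9+20 = 62
Grove → Willow → Orwell → Easton → Ridge → Grove: 14+11+17+9+11 = 62
Grove → Ridge → Willow → Easton → Orwell → Grove: 11+5+6+17+9 = 48
Grove → Ridge → Willow → Orwell → Easton → Grove: 11+5+11+17+20 = 64
Grove → Ridge → Easton → Willow → Orwell → Grove: 11+9+6+11+9 = 46
Grove → Ridge → Orwell → Willow → Easton → Grove: 11+8+11+6+20 = 56
Grove → Easton → Willow → Ridge → Orwell → Grove: 20+6+5+8+9 = 48
Grove → Easton → Ridge → Willow → Orwell → Grove: 20+9+5+11+9 = 54
The minimum is 46.
One optimal route: Grove → Willow → Easton → Ridge → Orwell → Grove (or its reverse).

Shortest round trip = 46 km.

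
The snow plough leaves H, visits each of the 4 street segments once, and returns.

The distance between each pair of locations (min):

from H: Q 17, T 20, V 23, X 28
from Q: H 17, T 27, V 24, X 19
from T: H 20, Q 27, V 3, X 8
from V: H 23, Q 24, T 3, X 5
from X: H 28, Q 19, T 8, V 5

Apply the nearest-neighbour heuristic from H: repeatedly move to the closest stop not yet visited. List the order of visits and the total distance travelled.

Nearest-neighbour total = 64 min; route H → Q → X → V → T → H.

From H: distances to unvisited — Q=17, T=20, V=23, X=28. Nearest is Q (17).
From Q: distances to unvisited — X=19, V=24, T=27. Nearest is X (19).
From X: distances to unvisited — V=5, T=8. Nearest is V (5).
From V: distances to unvisited — T=3. Nearest is T (3).
Return T→H: 20.
Total = 17 + 19 + 5 + 3 + 20 = 64.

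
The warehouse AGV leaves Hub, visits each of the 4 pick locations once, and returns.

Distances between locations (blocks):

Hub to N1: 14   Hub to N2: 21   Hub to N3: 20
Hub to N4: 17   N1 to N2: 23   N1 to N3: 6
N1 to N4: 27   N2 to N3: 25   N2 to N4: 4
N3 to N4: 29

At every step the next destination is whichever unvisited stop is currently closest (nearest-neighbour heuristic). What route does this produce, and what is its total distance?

Hub → [N1:14 / N4:17 / N3:20 / N2:21] → N1 (14)
N1 → [N3:6 / N2:23 / N4:27] → N3 (6)
N3 → [N2:25 / N4:29] → N2 (25)
N2 → [N4:4] → N4 (4)
Return N4→Hub: 17.
Total = 14 + 6 + 25 + 4 + 17 = 66.

Total distance 66 blocks via the nearest-neighbour route Hub → N1 → N3 → N2 → N4 → Hub.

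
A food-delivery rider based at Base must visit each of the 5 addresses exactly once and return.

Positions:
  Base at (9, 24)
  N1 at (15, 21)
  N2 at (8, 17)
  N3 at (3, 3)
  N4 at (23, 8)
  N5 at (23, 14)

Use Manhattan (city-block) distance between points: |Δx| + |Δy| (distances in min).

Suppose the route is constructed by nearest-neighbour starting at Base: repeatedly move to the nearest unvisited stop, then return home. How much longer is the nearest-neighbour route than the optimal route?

Excess over optimum: 10 min.

Base: N2=8, N1=9, N5=24, N3=27, N4=30 ⇒ N2
N2: N1=11, N5=18, N3=19, N4=24 ⇒ N1
N1: N5=15, N4=21, N3=30 ⇒ N5
N5: N4=6, N3=31 ⇒ N4
N4: N3=25 ⇒ N3
NN route Base → N2 → N1 → N5 → N4 → N3 → Base costs 92.
Optimal: Base → N1 → N5 → N4 → N3 → N2 → Base costs 82 (by enumerating all 60 distinct tours).
Excess = 92 − 82 = 10.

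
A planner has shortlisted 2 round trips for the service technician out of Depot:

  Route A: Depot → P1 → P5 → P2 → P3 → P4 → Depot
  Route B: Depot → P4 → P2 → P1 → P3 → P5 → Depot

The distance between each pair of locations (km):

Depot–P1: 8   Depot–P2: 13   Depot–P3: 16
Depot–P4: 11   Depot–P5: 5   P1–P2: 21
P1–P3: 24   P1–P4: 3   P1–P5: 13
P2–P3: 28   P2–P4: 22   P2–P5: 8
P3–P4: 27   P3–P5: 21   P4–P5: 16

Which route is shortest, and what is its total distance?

Route A: 8 + 13 + 8 + 28 + 27 + 11 = 95
Route B: 11 + 22 + 21 + 24 + 21 + 5 = 104

95 km — Route A is the shortest.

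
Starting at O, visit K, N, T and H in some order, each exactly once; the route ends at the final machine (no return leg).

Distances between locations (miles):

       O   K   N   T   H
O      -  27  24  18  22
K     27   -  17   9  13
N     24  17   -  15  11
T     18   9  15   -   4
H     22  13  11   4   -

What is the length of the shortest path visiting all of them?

There are 4! = 24 possible orderings.
O → K → N → T → H: 27+17+15+4 = 63
O → K → N → H → T: 27+17+11+4 = 59
O → K → T → N → H: 27+9+15+11 = 62
O → K → T → H → N: 27+9+4+11 = 51
O → K → H → N → T: 27+13+11+15 = 66
O → K → H → T → N: 27+13+4+15 = 59
O → N → K → T → H: 24+17+9+4 = 54
O → N → K → H → T: 24+17+13+4 = 58
O → N → T → K → H: 24+15+9+13 = 61
O → N → T → H → K: 24+15+4+13 = 56
O → N → H → K → T: 24+11+13+9 = 57
O → N → H → T → K: 24+11+4+9 = 48
O → T → K → N → H: 18+9+17+11 = 55
O → T → K → H → N: 18+9+13+11 = 51
… (10 more)
The minimum is 48.
One shortest path: O → N → H → T → K.

Minimum one-way distance = 48 miles.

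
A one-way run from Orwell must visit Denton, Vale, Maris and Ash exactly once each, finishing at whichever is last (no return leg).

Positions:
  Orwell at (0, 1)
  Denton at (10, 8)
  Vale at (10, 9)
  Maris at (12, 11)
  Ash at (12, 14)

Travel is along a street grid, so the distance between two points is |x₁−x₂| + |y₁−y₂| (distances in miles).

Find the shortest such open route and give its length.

25 miles — the minimum one-way total.

There are 4! = 24 possible orderings.
Orwell - Denton - Vale - Maris - Ash: 17+1+4+3 = 25
Orwell - Denton - Vale - Ash - Maris: 17+1+7+3 = 28
Orwell - Denton - Maris - Vale - Ash: 17+5+4+7 = 33
Orwell - Denton - Maris - Ash - Vale: 17+5+3+7 = 32
Orwell - Denton - Ash - Vale - Maris: 17+8+7+4 = 36
Orwell - Denton - Ash - Maris - Vale: 17+8+3+4 = 32
Orwell - Vale - Denton - Maris - Ash: 18+1+5+3 = 27
Orwell - Vale - Denton - Ash - Maris: 18+1+8+3 = 30
Orwell - Vale - Maris - Denton - Ash: 18+4+5+8 = 35
Orwell - Vale - Maris - Ash - Denton: 18+4+3+8 = 33
Orwell - Vale - Ash - Denton - Maris: 18+7+8+5 = 38
Orwell - Vale - Ash - Maris - Denton: 18+7+3+5 = 33
Orwell - Maris - Denton - Vale - Ash: 22+5+1+7 = 35
Orwell - Maris - Denton - Ash - Vale: 22+5+8+7 = 42
… (10 more)
The minimum is 25.
One shortest path: Orwell → Denton → Vale → Maris → Ash.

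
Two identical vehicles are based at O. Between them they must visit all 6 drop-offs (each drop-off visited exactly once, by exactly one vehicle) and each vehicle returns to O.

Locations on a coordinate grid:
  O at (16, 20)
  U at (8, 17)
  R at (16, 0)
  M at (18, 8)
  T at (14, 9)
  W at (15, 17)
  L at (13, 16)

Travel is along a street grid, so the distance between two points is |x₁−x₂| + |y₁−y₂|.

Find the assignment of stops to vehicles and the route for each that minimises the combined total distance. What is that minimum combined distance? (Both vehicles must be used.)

68 — the smallest possible combined total.

There are 2^5 − 1 = 31 ways to divide the 6 stops into two non-empty groups. For each, the best each vehicle can do is its own shortest tour through its group:
  {U} + {R, M, T, W, L}: 22 + 50 = 72
  {R} + {U, M, T, W, L}: 40 + 44 = 84
  {U, R} + {M, T, W, L}: 56 + 34 = 90
  {M} + {U, R, T, W, L}: 28 + 56 = 84
  {U, M} + {R, T, W, L}: 44 + 46 = 90
  {R, M} + {U, T, W, L}: 44 + 38 = 82
  … (31 splits in total)
  {W} + {U, R, M, T, L}: 8 + 60 = 68  ← best
Best: vehicle 1 O → W → O = 8; vehicle 2 O → U → L → T → R → M → O = 60; combined 68.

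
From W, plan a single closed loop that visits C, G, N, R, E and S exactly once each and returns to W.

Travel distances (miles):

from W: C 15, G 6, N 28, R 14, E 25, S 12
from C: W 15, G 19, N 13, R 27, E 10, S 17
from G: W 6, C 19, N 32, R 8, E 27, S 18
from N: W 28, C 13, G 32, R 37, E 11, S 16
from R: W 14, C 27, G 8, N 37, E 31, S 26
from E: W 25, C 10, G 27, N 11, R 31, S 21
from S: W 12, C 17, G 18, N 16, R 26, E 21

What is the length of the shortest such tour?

90 miles — the shortest possible round trip.

There are 360 distinct closed tours to check (reversals are equivalent).
W → C → G → N → R → E → S → W: 15+19+32+37+31+21+12 = 167
W → C → G → N → R → S → E → W: 15+19+32+37+26+21+25 = 175
W → C → G → N → E → R → S → W: 15+19+32+11+31+26+12 = 146
W → C → G → N → E → S → R → W: 15+19+32+11+21+26+14 = 138
W → C → G → N → S → R → E → W: 15+19+32+16+26+31+25 = 164
W → C → G → N → S → E → R → W: 15+19+32+16+21+31+14 = 148
W → C → G → R → N → E → S → W: 15+19+8+37+11+21+12 = 123
W → C → G → R → N → S → E → W: 15+19+8+37+16+21+25 = 141
… (352 more)
W → G → R → C → E → N → S → W: 6+8+27+10+11+16+12 = 90  ← best
The minimum is 90.
One optimal route: W → G → R → C → E → N → S → W (or its reverse).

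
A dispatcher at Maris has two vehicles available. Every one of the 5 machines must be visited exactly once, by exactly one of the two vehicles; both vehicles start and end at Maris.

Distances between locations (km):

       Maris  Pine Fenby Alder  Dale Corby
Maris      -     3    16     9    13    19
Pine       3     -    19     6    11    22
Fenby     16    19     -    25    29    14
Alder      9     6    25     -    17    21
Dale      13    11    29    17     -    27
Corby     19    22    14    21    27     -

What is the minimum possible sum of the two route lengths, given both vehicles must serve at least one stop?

86 km — the smallest possible combined total.

Try each way of splitting the stops between the two vehicles (each non-empty) and, for each split, find the best tour for each vehicle:
  {Pine} + {Fenby, Alder, Dale, Corby}: 6 + 81 = 87
  {Fenby} + {Pine, Alder, Dale, Corby}: 32 + 70 = 102
  {Pine, Fenby} + {Alder, Dale, Corby}: 38 + 70 = 108
  {Alder} + {Pine, Fenby, Dale, Corby}: 18 + 71 = 89
  {Pine, Alder} + {Fenby, Dale, Corby}: 18 + 70 = 88
  {Fenby, Alder} + {Pine, Dale, Corby}: 50 + 60 = 110
  … (15 splits in total)
  {Dale} + {Pine, Fenby, Alder, Corby}: 26 + 60 = 86  ← best
Best: vehicle 1 Maris → Dale → Maris = 26; vehicle 2 Maris → Pine → Alder → Corby → Fenby → Maris = 60; combined 86.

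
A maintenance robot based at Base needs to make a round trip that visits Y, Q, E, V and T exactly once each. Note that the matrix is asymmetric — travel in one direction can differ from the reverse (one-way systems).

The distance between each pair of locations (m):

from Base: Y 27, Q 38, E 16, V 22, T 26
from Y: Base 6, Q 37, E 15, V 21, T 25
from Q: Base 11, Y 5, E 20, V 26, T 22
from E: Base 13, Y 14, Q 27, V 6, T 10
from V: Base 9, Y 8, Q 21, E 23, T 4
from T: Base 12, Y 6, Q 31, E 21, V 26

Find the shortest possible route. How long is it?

Base → Y → Q → E → V → T → Base: 27+37+20+6+4+12 = 106
Base → Y → Q → E → T → V → Base: 27+37+20+10+26+9 = 129
Base → Y → Q → V → E → T → Base: 27+37+26+23+10+12 = 135
Base → Y → Q → V → T → E → Base: 27+37+26+4+21+13 = 128
Base → Y → Q → T → E → V → Base: 27+37+22+21+6+9 = 122
Base → Y → Q → T → V → E → Base: 27+37+22+26+23+13 = 148
Base → Y → E → Q → V → T → Base: 27+15+27+26+4+12 = 111
Base → Y → E → Q → T → V → Base: 27+15+27+22+26+9 = 126
Base → Y → E → V → Q → T → Base: 27+15+6+21+22+12 = 103
Base → Y → E → V → T → Q → Base: 27+15+6+4+31+11 = 94
Base → Y → E → T → Q → V → Base: 27+15+10+31+26+9 = 118
Base → Y → E → T → V → Q → Base: 27+15+10+26+21+11 = 110
Base → Y → V → Q → E → T → Base: 27+21+21+20+10+12 = 111
Base → Y → V → Q → T → E → Base: 27+21+21+22+21+13 = 125
… (106 more)
Base → E → V → T → Q → Y → Base: 16+6+4+31+5+6 = 68  ← best
The minimum is 68.
One optimal route: Base → E → V → T → Q → Y → Base.

Minimum total distance: 68 m.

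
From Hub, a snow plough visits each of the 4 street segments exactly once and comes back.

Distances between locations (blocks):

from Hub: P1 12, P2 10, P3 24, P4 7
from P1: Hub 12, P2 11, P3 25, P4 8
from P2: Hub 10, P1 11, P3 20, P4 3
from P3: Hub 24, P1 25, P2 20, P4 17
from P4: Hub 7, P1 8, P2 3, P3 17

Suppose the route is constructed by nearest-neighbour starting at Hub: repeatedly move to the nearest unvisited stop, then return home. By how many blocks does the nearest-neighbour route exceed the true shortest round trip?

From Hub: P4=7, P2=10, P1=12, P3=24 → choose P4 (7).
From P4: P2=3, P1=8, P3=17 → choose P2 (3).
From P2: P1=11, P3=20 → choose P1 (11).
From P1: P3=25 → choose P3 (25).
NN route Hub → P4 → P2 → P1 → P3 → Hub costs 70.
Optimal: Hub → P1 → P2 → P3 → P4 → Hub costs 67 (by enumerating all 12 distinct tours).
Excess = 70 − 67 = 3.

Excess over optimum: 3 blocks.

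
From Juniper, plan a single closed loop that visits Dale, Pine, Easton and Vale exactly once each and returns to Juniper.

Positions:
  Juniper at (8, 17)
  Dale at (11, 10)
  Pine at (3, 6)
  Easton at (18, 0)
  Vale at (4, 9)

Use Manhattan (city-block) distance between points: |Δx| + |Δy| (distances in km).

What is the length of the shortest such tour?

Minimum total distance: 64 km.

There are 12 distinct closed tours to check (reversals are equivalent).
Juniper → Dale → Pine → Easton → Vale → Juniper: 10+12+21+23+12 = 78
Juniper → Dale → Pine → Vale → Easton → Juniper: 10+12+4+23+27 = 76
Juniper → Dale → Easton → Pine → Vale → Juniper: 10+17+21+4+12 = 64
Juniper → Dale → Easton → Vale → Pine → Juniper: 10+17+23+4+16 = 70
Juniper → Dale → Vale → Pine → Easton → Juniper: 10+8+4+21+27 = 70
Juniper → Dale → Vale → Easton → Pine → Juniper: 10+8+23+21+16 = 78
Juniper → Pine → Dale → Easton → Vale → Juniper: 16+12+17+23+12 = 80
Juniper → Pine → Dale → Vale → Easton → Juniper: 16+12+8+23+27 = 86
Juniper → Pine → Easton → Dale → Vale → Juniper: 16+21+17+8+12 = 74
Juniper → Pine → Vale → Dale → Easton → Juniper: 16+4+8+17+27 = 72
Juniper → Easton → Dale → Pine → Vale → Juniper: 27+17+12+4+12 = 72
Juniper → Easton → Pine → Dale → Vale → Juniper: 27+21+12+8+12 = 80
The minimum is 64.
One optimal route: Juniper → Dale → Easton → Pine → Vale → Juniper (or its reverse).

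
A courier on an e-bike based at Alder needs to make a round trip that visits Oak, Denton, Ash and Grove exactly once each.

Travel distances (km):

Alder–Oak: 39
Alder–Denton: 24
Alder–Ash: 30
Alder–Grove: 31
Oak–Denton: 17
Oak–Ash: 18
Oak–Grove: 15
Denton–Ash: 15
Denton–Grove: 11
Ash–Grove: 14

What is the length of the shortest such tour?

Shortest round trip = 98 km.

Alder - Oak - Denton - Ash - Grove - Alder: 39+17+15+14+31 = 116
Alder - Oak - Denton - Grove - Ash - Alder: 39+17+11+14+30 = 111
Alder - Oak - Ash - Denton - Grove - Alder: 39+18+15+11+31 = 114
Alder - Oak - Ash - Grove - Denton - Alder: 39+18+14+11+24 = 106
Alder - Oak - Grove - Denton - Ash - Alder: 39+15+11+15+30 = 110
Alder - Oak - Grove - Ash - Denton - Alder: 39+15+14+15+24 = 107
Alder - Denton - Oak - Ash - Grove - Alder: 24+17+18+14+31 = 104
Alder - Denton - Oak - Grove - Ash - Alder: 24+17+15+14+30 = 100
Alder - Denton - Ash - Oak - Grove - Alder: 24+15+18+15+31 = 103
Alder - Denton - Grove - Oak - Ash - Alder: 24+11+15+18+30 = 98
Alder - Ash - Oak - Denton - Grove - Alder: 30+18+17+11+31 = 107
Alder - Ash - Denton - Oak - Grove - Alder: 30+15+17+15+31 = 108
The minimum is 98.
One optimal route: Alder → Denton → Grove → Oak → Ash → Alder (or its reverse).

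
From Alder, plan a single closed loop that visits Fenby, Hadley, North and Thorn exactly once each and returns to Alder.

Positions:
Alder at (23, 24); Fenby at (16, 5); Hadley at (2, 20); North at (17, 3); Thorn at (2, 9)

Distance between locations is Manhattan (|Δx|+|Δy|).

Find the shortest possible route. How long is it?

84 — the shortest possible round trip.

There are 12 distinct closed tours to check (reversals are equivalent).
Alder → Fenby → Hadley → North → Thorn → Alder: 26+29+32+21+36 = 144
Alder → Fenby → Hadley → Thorn → North → Alder: 26+29+11+21+27 = 114
Alder → Fenby → North → Hadley → Thorn → Alder: 26+3+32+11+36 = 108
Alder → Fenby → North → Thorn → Hadley → Alder: 26+3+21+11+25 = 86
Alder → Fenby → Thorn → Hadley → North → Alder: 26+18+11+32+27 = 114
Alder → Fenby → Thorn → North → Hadley → Alder: 26+18+21+32+25 = 122
Alder → Hadley → Fenby → North → Thorn → Alder: 25+29+3+21+36 = 114
Alder → Hadley → Fenby → Thorn → North → Alder: 25+29+18+21+27 = 120
Alder → Hadley → North → Fenby → Thorn → Alder: 25+32+3+18+36 = 114
Alder → Hadley → Thorn → Fenby → North → Alder: 25+11+18+3+27 = 84
Alder → North → Fenby → Hadley → Thorn → Alder: 27+3+29+11+36 = 106
Alder → North → Hadley → Fenby → Thorn → Alder: 27+32+29+18+36 = 142
The minimum is 84.
One optimal route: Alder → Hadley → Thorn → Fenby → North → Alder (or its reverse).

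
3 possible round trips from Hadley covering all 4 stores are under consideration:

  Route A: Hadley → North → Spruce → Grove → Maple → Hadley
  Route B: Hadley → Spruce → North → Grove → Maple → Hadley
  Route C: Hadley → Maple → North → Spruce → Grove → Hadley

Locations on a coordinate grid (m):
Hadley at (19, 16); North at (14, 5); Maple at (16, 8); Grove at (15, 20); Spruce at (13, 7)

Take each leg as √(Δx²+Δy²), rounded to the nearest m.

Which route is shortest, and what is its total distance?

Route A: 12 + 2 + 13 + 12 + 9 = 48
Route B: 11 + 2 + 15 + 12 + 9 = 49
Route C: 9 + 4 + 2 + 13 + 6 = 34

Shortest is Route C, total 34 m.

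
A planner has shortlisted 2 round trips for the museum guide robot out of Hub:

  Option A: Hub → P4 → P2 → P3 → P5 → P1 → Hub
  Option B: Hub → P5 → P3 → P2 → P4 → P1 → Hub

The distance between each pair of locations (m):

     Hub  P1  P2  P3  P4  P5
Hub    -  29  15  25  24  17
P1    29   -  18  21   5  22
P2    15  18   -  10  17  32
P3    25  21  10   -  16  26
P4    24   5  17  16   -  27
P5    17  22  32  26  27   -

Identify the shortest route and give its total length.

Option A: 24 + 17 + 10 + 26 + 22 + 29 = 128
Option B: 17 + 26 + 10 + 17 + 5 + 29 = 104

Shortest is Option B, total 104 m.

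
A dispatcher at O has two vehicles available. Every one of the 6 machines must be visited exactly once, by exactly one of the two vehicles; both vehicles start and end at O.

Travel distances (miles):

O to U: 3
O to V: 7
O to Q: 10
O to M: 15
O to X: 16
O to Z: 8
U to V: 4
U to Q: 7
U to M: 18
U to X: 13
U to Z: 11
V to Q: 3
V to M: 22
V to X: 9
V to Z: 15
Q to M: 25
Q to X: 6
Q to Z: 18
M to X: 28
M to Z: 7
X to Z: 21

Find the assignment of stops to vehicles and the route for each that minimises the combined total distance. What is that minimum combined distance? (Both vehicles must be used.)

Minimum combined distance: 62 miles.

Try each way of splitting the stops between the two vehicles (each non-empty) and, for each split, find the best tour for each vehicle:
  {U} + {V, Q, M, X, Z}: 6 + 59 = 65
  {V} + {U, Q, M, X, Z}: 14 + 59 = 73
  {U, V} + {Q, M, X, Z}: 14 + 59 = 73
  {Q} + {U, V, M, X, Z}: 20 + 59 = 79
  {U, Q} + {V, M, X, Z}: 20 + 59 = 79
  {V, Q} + {U, M, X, Z}: 20 + 59 = 79
  … (31 splits in total)
  {U, V, Q, X} + {M, Z}: 32 + 30 = 62  ← best
Best: vehicle 1 O → U → V → Q → X → O = 32; vehicle 2 O → M → Z → O = 30; combined 62.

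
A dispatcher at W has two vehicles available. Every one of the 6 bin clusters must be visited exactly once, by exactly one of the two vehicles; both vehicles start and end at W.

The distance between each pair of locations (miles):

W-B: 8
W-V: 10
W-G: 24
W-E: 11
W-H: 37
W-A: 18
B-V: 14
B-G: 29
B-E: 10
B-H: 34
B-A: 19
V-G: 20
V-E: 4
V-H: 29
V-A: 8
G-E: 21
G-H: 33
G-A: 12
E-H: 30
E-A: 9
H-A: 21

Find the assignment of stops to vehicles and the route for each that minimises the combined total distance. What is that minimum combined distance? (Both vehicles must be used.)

117 miles — the smallest possible combined total.

Try each way of splitting the stops between the two vehicles (each non-empty) and, for each split, find the best tour for each vehicle:
  {B} + {V, G, E, H, A}: 16 + 101 = 117
  {V} + {B, G, E, H, A}: 20 + 105 = 125
  {B, V} + {G, E, H, A}: 32 + 98 = 130
  {G} + {B, V, E, H, A}: 48 + 86 = 134
  {B, G} + {V, E, H, A}: 61 + 80 = 141
  {V, G} + {B, E, H, A}: 54 + 83 = 137
  … (31 splits in total)
Best: vehicle 1 W → B → W = 16; vehicle 2 W → V → E → H → A → G → W = 101; combined 117.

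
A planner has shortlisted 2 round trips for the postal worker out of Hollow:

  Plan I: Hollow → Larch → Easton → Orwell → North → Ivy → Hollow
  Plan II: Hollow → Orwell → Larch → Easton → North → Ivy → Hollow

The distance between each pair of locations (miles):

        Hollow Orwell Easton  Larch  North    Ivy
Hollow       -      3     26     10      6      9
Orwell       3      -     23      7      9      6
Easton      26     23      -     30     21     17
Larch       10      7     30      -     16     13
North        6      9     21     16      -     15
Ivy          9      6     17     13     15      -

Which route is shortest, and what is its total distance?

Plan I: 10 + 30 + 23 + 9 + 15 + 9 = 96
Plan II: 3 + 7 + 30 + 21 + 15 + 9 = 85

85 miles — Plan II is the shortest.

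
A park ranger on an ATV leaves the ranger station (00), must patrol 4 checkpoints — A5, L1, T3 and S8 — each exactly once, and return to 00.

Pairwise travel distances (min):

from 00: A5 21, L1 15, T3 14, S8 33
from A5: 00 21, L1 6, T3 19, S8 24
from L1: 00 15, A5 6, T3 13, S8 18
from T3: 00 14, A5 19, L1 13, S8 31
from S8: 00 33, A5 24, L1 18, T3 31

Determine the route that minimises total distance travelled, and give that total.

There are 12 distinct closed tours to check (reversals are equivalent).
00 → A5 → L1 → T3 → S8 → 00: 21+6+13+31+33 = 104
00 → A5 → L1 → S8 → T3 → 00: 21+6+18+31+14 = 90
00 → A5 → T3 → L1 → S8 → 00: 21+19+13+18+33 = 104
00 → A5 → T3 → S8 → L1 → 00: 21+19+31+18+15 = 104
00 → A5 → S8 → L1 → T3 → 00: 21+24+18+13+14 = 90
00 → A5 → S8 → T3 → L1 → 00: 21+24+31+13+15 = 104
00 → L1 → A5 → T3 → S8 → 00: 15+6+19+31+33 = 104
00 → L1 → A5 → S8 → T3 → 00: 15+6+24+31+14 = 90
00 → L1 → T3 → A5 → S8 → 00: 15+13+19+24+33 = 104
00 → L1 → S8 → A5 → T3 → 00: 15+18+24+19+14 = 90
00 → T3 → A5 → L1 → S8 → 00: 14+19+6+18+33 = 90
00 → T3 → L1 → A5 → S8 → 00: 14+13+6+24+33 = 90
The minimum is 90.
One optimal route: 00 → A5 → L1 → S8 → T3 → 00 (or its reverse).

Minimum total distance: 90 min.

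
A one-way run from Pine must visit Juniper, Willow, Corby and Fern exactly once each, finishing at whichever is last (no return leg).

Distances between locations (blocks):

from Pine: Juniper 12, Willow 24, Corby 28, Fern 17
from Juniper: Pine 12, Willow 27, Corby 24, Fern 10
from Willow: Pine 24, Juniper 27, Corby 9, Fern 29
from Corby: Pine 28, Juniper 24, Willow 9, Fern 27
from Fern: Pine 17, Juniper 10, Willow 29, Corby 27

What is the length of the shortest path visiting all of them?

Shortest open route: 58 blocks.

There are 4! = 24 possible orderings.
Pine→Juniper→Willow→Corby→Fern: 12+27+9+27 = 75
Pine→Juniper→Willow→Fern→Corby: 12+27+29+27 = 95
Pine→Juniper→Corby→Willow→Fern: 12+24+9+29 = 74
Pine→Juniper→Corby→Fern→Willow: 12+24+27+29 = 92
Pine→Juniper→Fern→Willow→Corby: 12+10+29+9 = 60
Pine→Juniper→Fern→Corby→Willow: 12+10+27+9 = 58
Pine→Willow→Juniper→Corby→Fern: 24+27+24+27 = 102
Pine→Willow→Juniper→Fern→Corby: 24+27+10+27 = 88
Pine→Willow→Corby→Juniper→Fern: 24+9+24+10 = 67
Pine→Willow→Corby→Fern→Juniper: 24+9+27+10 = 70
Pine→Willow→Fern→Juniper→Corby: 24+29+10+24 = 87
Pine→Willow→Fern→Corby→Juniper: 24+29+27+24 = 104
Pine→Corby→Juniper→Willow→Fern: 28+24+27+29 = 108
Pine→Corby→Juniper→Fern→Willow: 28+24+10+29 = 91
… (10 more)
The minimum is 58.
One shortest path: Pine → Juniper → Fern → Corby → Willow.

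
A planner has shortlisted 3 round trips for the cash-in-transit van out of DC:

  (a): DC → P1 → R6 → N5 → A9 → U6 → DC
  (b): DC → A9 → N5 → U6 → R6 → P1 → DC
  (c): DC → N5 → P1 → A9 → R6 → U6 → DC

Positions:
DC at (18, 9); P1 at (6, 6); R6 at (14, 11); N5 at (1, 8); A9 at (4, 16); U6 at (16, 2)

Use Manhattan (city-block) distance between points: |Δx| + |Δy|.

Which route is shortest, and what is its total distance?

(a): 15 + 13 + 16 + 11 + 26 + 9 = 90
(b): 21 + 11 + 21 + 11 + 13 + 15 = 92
(c): 18 + 7 + 12 + 15 + 11 + 9 = 72

72 — (c) is the shortest.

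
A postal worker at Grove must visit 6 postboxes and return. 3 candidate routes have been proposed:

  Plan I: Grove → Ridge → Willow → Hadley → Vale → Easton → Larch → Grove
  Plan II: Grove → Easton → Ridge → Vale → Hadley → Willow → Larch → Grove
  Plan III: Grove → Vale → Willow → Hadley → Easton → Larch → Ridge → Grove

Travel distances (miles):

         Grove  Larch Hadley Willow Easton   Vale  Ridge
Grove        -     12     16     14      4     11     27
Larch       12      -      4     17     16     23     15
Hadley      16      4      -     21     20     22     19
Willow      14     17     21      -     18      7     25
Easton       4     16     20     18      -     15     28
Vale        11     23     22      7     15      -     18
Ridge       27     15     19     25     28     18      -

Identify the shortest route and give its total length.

Plan I: 27 + 25 + 21 + 22 + 15 + 16 + 12 = 138
Plan II: 4 + 28 + 18 + 22 + 21 + 17 + 12 = 122
Plan III: 11 + 7 + 21 + 20 + 16 + 15 + 27 = 117

Shortest is Plan III, total 117 miles.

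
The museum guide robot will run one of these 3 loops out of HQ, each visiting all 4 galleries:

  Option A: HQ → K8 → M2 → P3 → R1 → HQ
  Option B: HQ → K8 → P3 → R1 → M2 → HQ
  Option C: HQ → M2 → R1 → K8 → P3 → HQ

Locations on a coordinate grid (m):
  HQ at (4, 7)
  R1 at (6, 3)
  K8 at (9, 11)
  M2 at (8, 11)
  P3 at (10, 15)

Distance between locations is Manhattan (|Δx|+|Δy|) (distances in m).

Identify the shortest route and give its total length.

Option A: 9 + 1 + 6 + 16 + 6 = 38
Option B: 9 + 5 + 16 + 10 + 8 = 48
Option C: 8 + 10 + 11 + 5 + 14 = 48

38 m — Option A is the shortest.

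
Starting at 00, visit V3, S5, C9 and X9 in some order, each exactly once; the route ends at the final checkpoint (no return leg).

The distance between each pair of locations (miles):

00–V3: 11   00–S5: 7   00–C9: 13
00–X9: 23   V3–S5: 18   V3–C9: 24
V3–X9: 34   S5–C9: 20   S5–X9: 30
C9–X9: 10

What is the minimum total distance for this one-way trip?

There are 4! = 24 possible orderings.
00 → V3 → S5 → C9 → X9: 11+18+20+10 = 59
00 → V3 → S5 → X9 → C9: 11+18+30+10 = 69
00 → V3 → C9 → S5 → X9: 11+24+20+30 = 85
00 → V3 → C9 → X9 → S5: 11+24+10+30 = 75
00 → V3 → X9 → S5 → C9: 11+34+30+20 = 95
00 → V3 → X9 → C9 → S5: 11+34+10+20 = 75
00 → S5 → V3 → C9 → X9: 7+18+24+10 = 59
00 → S5 → V3 → X9 → C9: 7+18+34+10 = 69
00 → S5 → C9 → V3 → X9: 7+20+24+34 = 85
00 → S5 → C9 → X9 → V3: 7+20+10+34 = 71
00 → S5 → X9 → V3 → C9: 7+30+34+24 = 95
00 → S5 → X9 → C9 → V3: 7+30+10+24 = 71
00 → C9 → V3 → S5 → X9: 13+24+18+30 = 85
00 → C9 → V3 → X9 → S5: 13+24+34+30 = 101
… (10 more)
The minimum is 59.
One shortest path: 00 → V3 → S5 → C9 → X9.

Minimum one-way distance = 59 miles.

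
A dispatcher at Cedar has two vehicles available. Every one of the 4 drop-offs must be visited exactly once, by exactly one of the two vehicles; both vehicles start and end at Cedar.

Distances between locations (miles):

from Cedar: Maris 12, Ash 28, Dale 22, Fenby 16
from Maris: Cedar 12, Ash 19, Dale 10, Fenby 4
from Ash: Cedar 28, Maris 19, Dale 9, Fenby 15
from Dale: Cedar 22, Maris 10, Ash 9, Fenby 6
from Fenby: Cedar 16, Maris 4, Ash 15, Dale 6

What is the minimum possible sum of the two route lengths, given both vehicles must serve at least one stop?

There are 2^3 − 1 = 7 ways to divide the 4 stops into two non-empty groups. For each, the best each vehicle can do is its own shortest tour through its group:
  {Maris} + {Ash, Dale, Fenby}: 24 + 59 = 83
  {Ash} + {Maris, Dale, Fenby}: 56 + 44 = 100
  {Maris, Ash} + {Dale, Fenby}: 59 + 44 = 103
  {Dale} + {Maris, Ash, Fenby}: 44 + 59 = 103
  {Maris, Dale} + {Ash, Fenby}: 44 + 59 = 103
  {Ash, Dale} + {Maris, Fenby}: 59 + 32 = 91
  … (7 splits in total)
Best: vehicle 1 Cedar → Maris → Cedar = 24; vehicle 2 Cedar → Ash → Dale → Fenby → Cedar = 59; combined 83.

83 miles — the smallest possible combined total.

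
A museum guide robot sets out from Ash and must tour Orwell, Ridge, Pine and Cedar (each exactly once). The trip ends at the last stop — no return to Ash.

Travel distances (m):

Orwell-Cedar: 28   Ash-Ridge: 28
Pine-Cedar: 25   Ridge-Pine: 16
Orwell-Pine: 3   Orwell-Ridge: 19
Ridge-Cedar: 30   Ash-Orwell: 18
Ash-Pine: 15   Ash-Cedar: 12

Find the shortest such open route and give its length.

There are 4! = 24 possible orderings.
Ash→Orwell→Ridge→Pine→Cedar: 18+19+16+25 = 78
Ash→Orwell→Ridge→Cedar→Pine: 18+19+30+25 = 92
Ash→Orwell→Pine→Ridge→Cedar: 18+3+16+30 = 67
Ash→Orwell→Pine→Cedar→Ridge: 18+3+25+30 = 76
Ash→Orwell→Cedar→Ridge→Pine: 18+28+30+16 = 92
Ash→Orwell→Cedar→Pine→Ridge: 18+28+25+16 = 87
Ash→Ridge→Orwell→Pine→Cedar: 28+19+3+25 = 75
Ash→Ridge→Orwell→Cedar→Pine: 28+19+28+25 = 100
Ash→Ridge→Pine→Orwell→Cedar: 28+16+3+28 = 75
Ash→Ridge→Pine→Cedar→Orwell: 28+16+25+28 = 97
Ash→Ridge→Cedar→Orwell→Pine: 28+30+28+3 = 89
Ash→Ridge→Cedar→Pine→Orwell: 28+30+25+3 = 86
Ash→Pine→Orwell→Ridge→Cedar: 15+3+19+30 = 67
Ash→Pine→Orwell→Cedar→Ridge: 15+3+28+30 = 76
… (10 more)
Ash→Cedar→Orwell→Pine→Ridge: 12+28+3+16 = 59  ← best
The minimum is 59.
One shortest path: Ash → Cedar → Orwell → Pine → Ridge.

Shortest open route: 59 m.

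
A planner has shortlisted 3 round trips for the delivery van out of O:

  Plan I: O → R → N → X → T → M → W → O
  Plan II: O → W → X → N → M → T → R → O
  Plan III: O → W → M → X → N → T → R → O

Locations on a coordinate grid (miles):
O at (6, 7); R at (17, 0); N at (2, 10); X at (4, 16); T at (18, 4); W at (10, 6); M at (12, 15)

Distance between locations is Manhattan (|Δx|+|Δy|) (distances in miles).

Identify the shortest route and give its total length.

Plan I: 18 + 25 + 8 + 26 + 17 + 11 + 5 = 110
Plan II: 5 + 16 + 8 + 15 + 17 + 5 + 18 = 84
Plan III: 5 + 11 + 9 + 8 + 22 + 5 + 18 = 78

78 miles — Plan III is the shortest.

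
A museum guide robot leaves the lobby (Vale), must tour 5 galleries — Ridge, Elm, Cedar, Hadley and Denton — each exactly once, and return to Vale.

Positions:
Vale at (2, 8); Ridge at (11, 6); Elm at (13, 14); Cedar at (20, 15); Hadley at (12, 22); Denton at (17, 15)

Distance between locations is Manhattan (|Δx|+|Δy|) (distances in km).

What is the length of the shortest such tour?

68 km — the shortest possible round trip.

There are 60 distinct closed tours to check (reversals are equivalent).
Vale - Ridge - Elm - Cedar - Hadley - Denton - Vale: 11+10+8+15+12+22 = 78
Vale - Ridge - Elm - Cedar - Denton - Hadley - Vale: 11+10+8+3+12+24 = 68
Vale - Ridge - Elm - Hadley - Cedar - Denton - Vale: 11+10+9+15+3+22 = 70
Vale - Ridge - Elm - Hadley - Denton - Cedar - Vale: 11+10+9+12+3+25 = 70
Vale - Ridge - Elm - Denton - Cedar - Hadley - Vale: 11+10+5+3+15+24 = 68
Vale - Ridge - Elm - Denton - Hadley - Cedar - Vale: 11+10+5+12+15+25 = 78
Vale - Ridge - Cedar - Elm - Hadley - Denton - Vale: 11+18+8+9+12+22 = 80
Vale - Ridge - Cedar - Elm - Denton - Hadley - Vale: 11+18+8+5+12+24 = 78
Vale - Ridge - Cedar - Hadley - Elm - Denton - Vale: 11+18+15+9+5+22 = 80
Vale - Ridge - Cedar - Hadley - Denton - Elm - Vale: 11+18+15+12+5+17 = 78
Vale - Ridge - Cedar - Denton - Elm - Hadley - Vale: 11+18+3+5+9+24 = 70
Vale - Ridge - Cedar - Denton - Hadley - Elm - Vale: 11+18+3+12+9+17 = 70
Vale - Ridge - Hadley - Elm - Cedar - Denton - Vale: 11+17+9+8+3+22 = 70
Vale - Ridge - Hadley - Elm - Denton - Cedar - Vale: 11+17+9+5+3+25 = 70
… (46 more)
The minimum is 68.
One optimal route: Vale → Ridge → Elm → Cedar → Denton → Hadley → Vale (or its reverse).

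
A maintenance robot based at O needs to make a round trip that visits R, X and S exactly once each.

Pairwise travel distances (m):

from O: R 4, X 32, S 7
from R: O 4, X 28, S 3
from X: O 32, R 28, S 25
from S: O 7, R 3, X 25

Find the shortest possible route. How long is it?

There are 3 distinct closed tours to check (reversals are equivalent).
O → R → X → S → O: 4+28+25+7 = 64
O → R → S → X → O: 4+3+25+32 = 64
O → X → R → S → O: 32+28+3+7 = 70
The minimum is 64.
One optimal route: O → R → X → S → O (or its reverse).

Minimum total distance: 64 m.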